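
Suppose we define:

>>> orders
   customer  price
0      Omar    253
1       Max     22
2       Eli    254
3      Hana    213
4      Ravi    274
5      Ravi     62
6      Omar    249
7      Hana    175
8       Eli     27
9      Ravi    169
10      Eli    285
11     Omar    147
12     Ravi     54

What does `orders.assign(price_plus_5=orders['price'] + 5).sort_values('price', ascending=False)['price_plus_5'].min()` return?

add column price_plus_5 = orders['price'] + 5:
   customer  price  price_plus_5
0      Omar    253           258
1       Max     22            27
2       Eli    254           259
3      Hana    213           218
4      Ravi    274           279
5      Ravi     62            67
6      Omar    249           254
7      Hana    175           180
8       Eli     27            32
9      Ravi    169           174
10      Eli    285           290
11     Omar    147           152
12     Ravi     54            59
sort by price descending:
   customer  price  price_plus_5
10      Eli    285           290
4      Ravi    274           279
2       Eli    254           259
0      Omar    253           258
6      Omar    249           254
3      Hana    213           218
7      Hana    175           180
9      Ravi    169           174
11     Omar    147           152
5      Ravi     62            67
12     Ravi     54            59
8       Eli     27            32
1       Max     22            27

27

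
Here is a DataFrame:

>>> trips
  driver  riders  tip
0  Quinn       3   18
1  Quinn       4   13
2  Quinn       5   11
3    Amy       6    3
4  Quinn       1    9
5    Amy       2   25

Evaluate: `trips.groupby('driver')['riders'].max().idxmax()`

group by driver, max of riders:
driver
Amy      6
Quinn    5
Name: riders, dtype: int64
label with the largest value → Amy

Amy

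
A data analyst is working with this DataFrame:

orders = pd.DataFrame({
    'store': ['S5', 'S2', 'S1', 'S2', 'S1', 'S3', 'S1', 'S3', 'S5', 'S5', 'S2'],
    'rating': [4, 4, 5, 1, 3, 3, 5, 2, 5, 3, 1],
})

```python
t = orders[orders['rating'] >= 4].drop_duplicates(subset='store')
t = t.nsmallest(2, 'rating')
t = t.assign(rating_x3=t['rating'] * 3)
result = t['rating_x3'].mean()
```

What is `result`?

12.0

filter rows where rating >= 4:
  store  rating
0    S5       4
1    S2       4
2    S1       5
6    S1       5
8    S5       5
drop duplicate store (keep=first):
  store  rating
0    S5       4
1    S2       4
2    S1       5
take 2 rows with smallest rating:
  store  rating
0    S5       4
1    S2       4
add column rating_x3 = t['rating'] * 3:
  store  rating  rating_x3
0    S5       4         12
1    S2       4         12
The mean of column 'rating_x3' is 12.0.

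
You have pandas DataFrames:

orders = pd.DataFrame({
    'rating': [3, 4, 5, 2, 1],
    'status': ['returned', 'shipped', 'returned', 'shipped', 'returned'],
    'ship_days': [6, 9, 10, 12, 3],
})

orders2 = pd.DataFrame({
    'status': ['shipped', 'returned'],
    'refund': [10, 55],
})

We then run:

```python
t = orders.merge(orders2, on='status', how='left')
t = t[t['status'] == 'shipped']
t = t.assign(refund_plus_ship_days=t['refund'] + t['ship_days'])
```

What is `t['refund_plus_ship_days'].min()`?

19

merge on 'status' (how='left') → 5 rows:
   rating    status  ship_days  refund
0       3  returned          6      55
1       4   shipped          9      10
2       5  returned         10      55
3       2   shipped         12      10
4       1  returned          3      55
filter rows where status == 'shipped':
   rating   status  ship_days  refund
1       4  shipped          9      10
3       2  shipped         12      10
add column refund_plus_ship_days = t['refund'] + t['ship_days']:
   rating   status  ship_days  refund  refund_plus_ship_days
1       4  shipped          9      10                     19
3       2  shipped         12      10                     22
Taking the min of column 'refund_plus_ship_days' gives 19.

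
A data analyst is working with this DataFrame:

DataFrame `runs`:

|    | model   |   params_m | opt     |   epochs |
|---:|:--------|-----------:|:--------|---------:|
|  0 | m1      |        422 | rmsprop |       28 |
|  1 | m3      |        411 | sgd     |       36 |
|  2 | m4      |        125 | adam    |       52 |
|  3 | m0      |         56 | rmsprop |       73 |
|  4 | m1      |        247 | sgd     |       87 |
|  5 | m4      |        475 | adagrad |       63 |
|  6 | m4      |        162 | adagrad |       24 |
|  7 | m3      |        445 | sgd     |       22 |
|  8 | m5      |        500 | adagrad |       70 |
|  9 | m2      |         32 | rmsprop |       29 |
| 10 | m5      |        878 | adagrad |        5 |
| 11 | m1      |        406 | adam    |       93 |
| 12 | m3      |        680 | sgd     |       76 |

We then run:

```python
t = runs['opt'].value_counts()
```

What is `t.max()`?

value_counts of opt:
opt
sgd        4
adagrad    4
rmsprop    3
adam       2
Name: count, dtype: int64
The max of the resulting series is 4.

4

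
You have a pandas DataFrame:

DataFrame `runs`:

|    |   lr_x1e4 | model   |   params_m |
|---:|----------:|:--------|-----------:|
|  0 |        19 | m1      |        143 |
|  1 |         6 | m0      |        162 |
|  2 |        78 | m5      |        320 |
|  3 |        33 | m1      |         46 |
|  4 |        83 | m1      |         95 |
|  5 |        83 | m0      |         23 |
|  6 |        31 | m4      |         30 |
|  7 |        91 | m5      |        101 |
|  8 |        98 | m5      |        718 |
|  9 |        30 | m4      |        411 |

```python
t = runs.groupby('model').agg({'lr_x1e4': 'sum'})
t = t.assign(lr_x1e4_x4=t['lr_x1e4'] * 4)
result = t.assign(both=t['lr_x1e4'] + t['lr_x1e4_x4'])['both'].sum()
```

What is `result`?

2760

group by model, sum of lr_x1e4:
       lr_x1e4
model         
m0          89
m1         135
m4          61
m5         267
add column lr_x1e4_x4 = t['lr_x1e4'] * 4:
       lr_x1e4  lr_x1e4_x4
model                     
m0          89         356
m1         135         540
m4          61         244
m5         267        1068
add column both = t['lr_x1e4'] + t['lr_x1e4_x4']:
       lr_x1e4  lr_x1e4_x4  both
model                           
m0          89         356   445
m1         135         540   675
m4          61         244   305
m5         267        1068  1335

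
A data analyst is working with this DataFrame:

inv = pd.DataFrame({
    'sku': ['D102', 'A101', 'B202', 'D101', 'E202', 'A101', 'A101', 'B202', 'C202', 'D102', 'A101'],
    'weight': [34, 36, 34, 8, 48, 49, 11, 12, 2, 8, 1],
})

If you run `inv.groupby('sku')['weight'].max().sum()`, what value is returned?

group by sku, max of weight:
sku
A101    49
B202    34
C202     2
D101     8
D102    34
E202    48
Name: weight, dtype: int64

175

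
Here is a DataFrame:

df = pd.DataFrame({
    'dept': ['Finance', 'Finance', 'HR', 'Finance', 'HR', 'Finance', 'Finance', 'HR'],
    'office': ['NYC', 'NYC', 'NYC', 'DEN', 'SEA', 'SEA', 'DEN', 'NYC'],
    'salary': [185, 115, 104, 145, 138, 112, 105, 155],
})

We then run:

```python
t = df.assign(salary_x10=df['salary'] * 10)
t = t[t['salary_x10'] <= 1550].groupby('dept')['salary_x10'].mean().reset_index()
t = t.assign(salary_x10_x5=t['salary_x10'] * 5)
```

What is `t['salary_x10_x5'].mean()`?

6289.58333333

add column salary_x10 = df['salary'] * 10:
      dept office  salary  salary_x10
0  Finance    NYC     185        1850
1  Finance    NYC     115        1150
2       HR    NYC     104        1040
3  Finance    DEN     145        1450
4       HR    SEA     138        1380
5  Finance    SEA     112        1120
6  Finance    DEN     105        1050
7       HR    NYC     155        1550
filter rows where salary_x10 <= 1550:
      dept office  salary  salary_x10
1  Finance    NYC     115        1150
2       HR    NYC     104        1040
3  Finance    DEN     145        1450
4       HR    SEA     138        1380
5  Finance    SEA     112        1120
6  Finance    DEN     105        1050
7       HR    NYC     155        1550
group by dept, mean of salary_x10:
dept
Finance    1192.500000
HR         1323.333333
Name: salary_x10, dtype: float64
reset_index():
      dept   salary_x10
0  Finance  1192.500000
1       HR  1323.333333
add column salary_x10_x5 = t['salary_x10'] * 5:
      dept   salary_x10  salary_x10_x5
0  Finance  1192.500000    5962.500000
1       HR  1323.333333    6616.666667
Taking the mean of column 'salary_x10_x5' gives 6289.58333333.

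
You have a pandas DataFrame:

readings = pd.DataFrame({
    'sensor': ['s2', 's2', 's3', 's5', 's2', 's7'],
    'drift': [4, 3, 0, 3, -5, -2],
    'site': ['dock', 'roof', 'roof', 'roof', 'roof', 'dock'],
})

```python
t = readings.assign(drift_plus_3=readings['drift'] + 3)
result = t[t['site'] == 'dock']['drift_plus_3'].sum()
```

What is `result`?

add column drift_plus_3 = readings['drift'] + 3:
  sensor  drift  site  drift_plus_3
0     s2      4  dock             7
1     s2      3  roof             6
2     s3      0  roof             3
3     s5      3  roof             6
4     s2     -5  roof            -2
5     s7     -2  dock             1
filter rows where site == 'dock':
  sensor  drift  site  drift_plus_3
0     s2      4  dock             7
5     s7     -2  dock             1
Reading off the sum of column 'drift_plus_3', we get 8.

8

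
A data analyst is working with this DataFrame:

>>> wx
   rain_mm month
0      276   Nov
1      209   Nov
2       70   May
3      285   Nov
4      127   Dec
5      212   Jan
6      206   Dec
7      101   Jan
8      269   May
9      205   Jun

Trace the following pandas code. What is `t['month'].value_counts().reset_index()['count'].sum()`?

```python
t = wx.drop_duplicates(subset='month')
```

drop duplicate month (keep=first):
   rain_mm month
0      276   Nov
2       70   May
4      127   Dec
5      212   Jan
9      205   Jun
value_counts of month:
month
Nov    1
May    1
Dec    1
Jan    1
Jun    1
Name: count, dtype: int64
reset_index():
  month  count
0   Nov      1
1   May      1
2   Dec      1
3   Jan      1
4   Jun      1

5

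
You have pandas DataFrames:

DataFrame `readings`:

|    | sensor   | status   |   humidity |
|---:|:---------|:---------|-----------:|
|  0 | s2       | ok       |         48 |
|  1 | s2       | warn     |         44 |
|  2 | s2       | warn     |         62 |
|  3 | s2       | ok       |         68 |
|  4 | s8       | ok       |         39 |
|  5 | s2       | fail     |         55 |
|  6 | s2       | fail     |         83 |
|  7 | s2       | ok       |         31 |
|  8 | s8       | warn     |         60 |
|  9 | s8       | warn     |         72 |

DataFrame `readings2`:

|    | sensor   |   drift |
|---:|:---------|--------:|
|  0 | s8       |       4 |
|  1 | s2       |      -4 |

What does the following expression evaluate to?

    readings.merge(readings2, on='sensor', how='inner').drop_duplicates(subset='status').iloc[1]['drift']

-4

merge on 'sensor' (how='inner') → 10 rows:
  sensor status  humidity  drift
0     s2     ok        48     -4
1     s2   warn        44     -4
2     s2   warn        62     -4
3     s2     ok        68     -4
4     s8     ok        39      4
5     s2   fail        55     -4
6     s2   fail        83     -4
7     s2     ok        31     -4
8     s8   warn        60      4
9     s8   warn        72      4
drop duplicate status (keep=first):
  sensor status  humidity  drift
0     s2     ok        48     -4
1     s2   warn        44     -4
5     s2   fail        55     -4
Then the value at position 1, column 'drift': -4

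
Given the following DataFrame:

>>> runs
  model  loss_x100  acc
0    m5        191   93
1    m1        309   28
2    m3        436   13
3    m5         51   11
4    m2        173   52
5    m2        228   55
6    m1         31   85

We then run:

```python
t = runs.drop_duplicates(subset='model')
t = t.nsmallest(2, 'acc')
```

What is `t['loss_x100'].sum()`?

745

drop duplicate model (keep=first):
  model  loss_x100  acc
0    m5        191   93
1    m1        309   28
2    m3        436   13
4    m2        173   52
take 2 rows with smallest acc:
  model  loss_x100  acc
2    m3        436   13
1    m1        309   28
So sum() = 745.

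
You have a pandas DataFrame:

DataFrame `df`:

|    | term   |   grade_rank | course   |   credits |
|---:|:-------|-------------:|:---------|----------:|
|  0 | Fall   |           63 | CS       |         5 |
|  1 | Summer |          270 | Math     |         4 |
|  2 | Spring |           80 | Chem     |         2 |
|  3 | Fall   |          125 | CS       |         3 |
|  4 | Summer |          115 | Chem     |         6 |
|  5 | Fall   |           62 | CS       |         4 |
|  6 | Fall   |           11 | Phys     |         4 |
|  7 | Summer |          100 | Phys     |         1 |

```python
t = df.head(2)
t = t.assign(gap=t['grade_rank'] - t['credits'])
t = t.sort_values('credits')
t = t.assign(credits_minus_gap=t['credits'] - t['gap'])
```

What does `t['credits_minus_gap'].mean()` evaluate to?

-157.5

take first 2 rows:
     term  grade_rank course  credits
0    Fall          63     CS        5
1  Summer         270   Math        4
add column gap = t['grade_rank'] - t['credits']:
     term  grade_rank course  credits  gap
0    Fall          63     CS        5   58
1  Summer         270   Math        4  266
sort by credits:
     term  grade_rank course  credits  gap
1  Summer         270   Math        4  266
0    Fall          63     CS        5   58
add column credits_minus_gap = t['credits'] - t['gap']:
     term  grade_rank course  credits  gap  credits_minus_gap
1  Summer         270   Math        4  266               -262
0    Fall          63     CS        5   58                -53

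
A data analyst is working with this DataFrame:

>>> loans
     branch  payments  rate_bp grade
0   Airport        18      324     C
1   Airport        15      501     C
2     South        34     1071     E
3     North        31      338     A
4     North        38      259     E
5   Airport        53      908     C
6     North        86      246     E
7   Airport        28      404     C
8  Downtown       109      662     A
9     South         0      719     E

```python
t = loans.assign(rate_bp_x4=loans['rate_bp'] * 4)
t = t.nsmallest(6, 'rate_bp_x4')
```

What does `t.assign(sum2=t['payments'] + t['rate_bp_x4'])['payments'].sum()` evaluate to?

216

add column rate_bp_x4 = loans['rate_bp'] * 4:
     branch  payments  rate_bp grade  rate_bp_x4
0   Airport        18      324     C        1296
1   Airport        15      501     C        2004
2     South        34     1071     E        4284
3     North        31      338     A        1352
4     North        38      259     E        1036
5   Airport        53      908     C        3632
6     North        86      246     E         984
7   Airport        28      404     C        1616
8  Downtown       109      662     A        2648
9     South         0      719     E        2876
take 6 rows with smallest rate_bp_x4:
    branch  payments  rate_bp grade  rate_bp_x4
6    North        86      246     E         984
4    North        38      259     E        1036
0  Airport        18      324     C        1296
3    North        31      338     A        1352
7  Airport        28      404     C        1616
1  Airport        15      501     C        2004
add column sum2 = t['payments'] + t['rate_bp_x4']:
    branch  payments  rate_bp grade  rate_bp_x4  sum2
6    North        86      246     E         984  1070
4    North        38      259     E        1036  1074
0  Airport        18      324     C        1296  1314
3    North        31      338     A        1352  1383
7  Airport        28      404     C        1616  1644
1  Airport        15      501     C        2004  2019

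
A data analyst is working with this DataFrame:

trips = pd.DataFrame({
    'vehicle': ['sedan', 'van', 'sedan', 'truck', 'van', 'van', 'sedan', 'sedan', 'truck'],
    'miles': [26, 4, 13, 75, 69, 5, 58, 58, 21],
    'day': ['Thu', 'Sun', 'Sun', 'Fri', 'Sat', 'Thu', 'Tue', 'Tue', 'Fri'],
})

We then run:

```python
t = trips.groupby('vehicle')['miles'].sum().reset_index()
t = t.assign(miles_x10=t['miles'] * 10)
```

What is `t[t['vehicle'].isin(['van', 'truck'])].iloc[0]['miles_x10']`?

960

group by vehicle, sum of miles:
vehicle
sedan    155
truck     96
van       78
Name: miles, dtype: int64
reset_index():
  vehicle  miles
0   sedan    155
1   truck     96
2     van     78
add column miles_x10 = t['miles'] * 10:
  vehicle  miles  miles_x10
0   sedan    155       1550
1   truck     96        960
2     van     78        780
filter rows where vehicle in ['van', 'truck']:
  vehicle  miles  miles_x10
1   truck     96        960
2     van     78        780
Taking the value at position 0, column 'miles_x10' gives 960.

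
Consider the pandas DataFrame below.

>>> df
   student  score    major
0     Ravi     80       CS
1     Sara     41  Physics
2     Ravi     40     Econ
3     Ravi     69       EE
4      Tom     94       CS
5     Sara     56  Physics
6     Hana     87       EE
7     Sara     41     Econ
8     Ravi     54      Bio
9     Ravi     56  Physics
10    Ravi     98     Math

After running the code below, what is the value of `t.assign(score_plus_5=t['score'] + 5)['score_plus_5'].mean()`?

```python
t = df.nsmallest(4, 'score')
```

take 4 rows with smallest score:
  student  score    major
2    Ravi     40     Econ
1    Sara     41  Physics
7    Sara     41     Econ
8    Ravi     54      Bio
add column score_plus_5 = t['score'] + 5:
  student  score    major  score_plus_5
2    Ravi     40     Econ            45
1    Sara     41  Physics            46
7    Sara     41     Econ            46
8    Ravi     54      Bio            59
Then the mean of column 'score_plus_5': 49.0

49.0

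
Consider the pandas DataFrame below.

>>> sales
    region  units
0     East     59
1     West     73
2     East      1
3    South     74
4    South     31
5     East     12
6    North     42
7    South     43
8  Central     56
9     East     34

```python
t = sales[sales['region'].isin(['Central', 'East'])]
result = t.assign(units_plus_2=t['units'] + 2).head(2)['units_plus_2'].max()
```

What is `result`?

filter rows where region in ['Central', 'East']:
    region  units
0     East     59
2     East      1
5     East     12
8  Central     56
9     East     34
add column units_plus_2 = t['units'] + 2:
    region  units  units_plus_2
0     East     59            61
2     East      1             3
5     East     12            14
8  Central     56            58
9     East     34            36
take first 2 rows:
  region  units  units_plus_2
0   East     59            61
2   East      1             3
Reading off the max of column 'units_plus_2', we get 61.

61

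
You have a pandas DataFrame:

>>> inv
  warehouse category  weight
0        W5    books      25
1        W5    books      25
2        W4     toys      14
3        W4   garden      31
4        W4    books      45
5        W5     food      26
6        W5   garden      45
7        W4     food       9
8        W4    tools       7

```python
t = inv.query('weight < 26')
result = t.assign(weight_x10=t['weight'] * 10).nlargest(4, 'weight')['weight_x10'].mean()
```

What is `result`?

filter rows where weight < 26:
  warehouse category  weight
0        W5    books      25
1        W5    books      25
2        W4     toys      14
7        W4     food       9
8        W4    tools       7
add column weight_x10 = t['weight'] * 10:
  warehouse category  weight  weight_x10
0        W5    books      25         250
1        W5    books      25         250
2        W4     toys      14         140
7        W4     food       9          90
8        W4    tools       7          70
take 4 rows with largest weight:
  warehouse category  weight  weight_x10
0        W5    books      25         250
1        W5    books      25         250
2        W4     toys      14         140
7        W4     food       9          90
So mean() = 182.5.

182.5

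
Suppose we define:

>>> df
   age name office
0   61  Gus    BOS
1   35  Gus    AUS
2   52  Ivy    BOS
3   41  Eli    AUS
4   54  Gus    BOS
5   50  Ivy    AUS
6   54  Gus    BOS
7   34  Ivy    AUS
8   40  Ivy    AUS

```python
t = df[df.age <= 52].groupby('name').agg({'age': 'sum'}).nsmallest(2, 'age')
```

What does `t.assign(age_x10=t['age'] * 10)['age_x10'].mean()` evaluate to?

filter rows where age <= 52:
   age name office
1   35  Gus    AUS
2   52  Ivy    BOS
3   41  Eli    AUS
5   50  Ivy    AUS
7   34  Ivy    AUS
8   40  Ivy    AUS
group by name, sum of age:
      age
name     
Eli    41
Gus    35
Ivy   176
take 2 rows with smallest age:
      age
name     
Gus    35
Eli    41
add column age_x10 = t['age'] * 10:
      age  age_x10
name              
Gus    35      350
Eli    41      410
Then the mean of column 'age_x10': 380.0

380.0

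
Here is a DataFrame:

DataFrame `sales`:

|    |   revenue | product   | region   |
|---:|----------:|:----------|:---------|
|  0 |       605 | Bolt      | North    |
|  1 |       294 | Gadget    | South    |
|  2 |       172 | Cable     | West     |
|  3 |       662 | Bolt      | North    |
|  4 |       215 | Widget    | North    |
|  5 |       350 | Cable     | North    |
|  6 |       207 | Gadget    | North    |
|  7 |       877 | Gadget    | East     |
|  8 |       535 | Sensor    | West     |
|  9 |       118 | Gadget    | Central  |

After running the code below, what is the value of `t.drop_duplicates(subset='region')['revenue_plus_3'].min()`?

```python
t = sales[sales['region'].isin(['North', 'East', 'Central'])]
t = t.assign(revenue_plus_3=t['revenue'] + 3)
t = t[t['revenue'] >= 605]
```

filter rows where region in ['North', 'East', 'Central']:
   revenue product   region
0      605    Bolt    North
3      662    Bolt    North
4      215  Widget    North
5      350   Cable    North
6      207  Gadget    North
7      877  Gadget     East
9      118  Gadget  Central
add column revenue_plus_3 = t['revenue'] + 3:
   revenue product   region  revenue_plus_3
0      605    Bolt    North             608
3      662    Bolt    North             665
4      215  Widget    North             218
5      350   Cable    North             353
6      207  Gadget    North             210
7      877  Gadget     East             880
9      118  Gadget  Central             121
filter rows where revenue >= 605:
   revenue product region  revenue_plus_3
0      605    Bolt  North             608
3      662    Bolt  North             665
7      877  Gadget   East             880
drop duplicate region (keep=first):
   revenue product region  revenue_plus_3
0      605    Bolt  North             608
7      877  Gadget   East             880

608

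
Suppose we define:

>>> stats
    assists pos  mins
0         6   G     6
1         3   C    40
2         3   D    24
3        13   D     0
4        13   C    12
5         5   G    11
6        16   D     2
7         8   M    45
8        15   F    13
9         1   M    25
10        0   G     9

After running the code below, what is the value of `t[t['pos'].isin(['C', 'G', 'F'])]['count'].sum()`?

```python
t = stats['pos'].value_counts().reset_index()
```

6

value_counts of pos:
pos
G    3
D    3
C    2
M    2
F    1
Name: count, dtype: int64
reset_index():
  pos  count
0   G      3
1   D      3
2   C      2
3   M      2
4   F      1
filter rows where pos in ['C', 'G', 'F']:
  pos  count
0   G      3
2   C      2
4   F      1
So sum() = 6.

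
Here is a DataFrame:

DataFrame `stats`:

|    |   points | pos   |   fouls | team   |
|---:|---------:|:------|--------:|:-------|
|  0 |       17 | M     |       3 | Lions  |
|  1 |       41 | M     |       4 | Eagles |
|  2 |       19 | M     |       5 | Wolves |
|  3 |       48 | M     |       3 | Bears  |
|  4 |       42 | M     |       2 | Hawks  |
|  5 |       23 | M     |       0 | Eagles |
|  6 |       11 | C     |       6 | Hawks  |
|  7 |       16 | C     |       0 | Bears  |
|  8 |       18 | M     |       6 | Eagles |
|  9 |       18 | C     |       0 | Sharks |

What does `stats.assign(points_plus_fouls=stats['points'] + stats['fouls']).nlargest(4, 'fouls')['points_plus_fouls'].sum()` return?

add column points_plus_fouls = stats['points'] + stats['fouls']:
   points pos  fouls    team  points_plus_fouls
0      17   M      3   Lions                 20
1      41   M      4  Eagles                 45
2      19   M      5  Wolves                 24
3      48   M      3   Bears                 51
4      42   M      2   Hawks                 44
5      23   M      0  Eagles                 23
6      11   C      6   Hawks                 17
7      16   C      0   Bears                 16
8      18   M      6  Eagles                 24
9      18   C      0  Sharks                 18
take 4 rows with largest fouls:
   points pos  fouls    team  points_plus_fouls
6      11   C      6   Hawks                 17
8      18   M      6  Eagles                 24
2      19   M      5  Wolves                 24
1      41   M      4  Eagles                 45
Then the sum of column 'points_plus_fouls': 110

110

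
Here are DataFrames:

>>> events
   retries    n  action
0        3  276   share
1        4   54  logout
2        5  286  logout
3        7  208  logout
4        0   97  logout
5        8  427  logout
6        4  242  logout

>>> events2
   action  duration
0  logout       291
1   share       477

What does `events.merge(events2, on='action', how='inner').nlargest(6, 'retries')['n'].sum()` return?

merge on 'action' (how='inner') → 7 rows:
   retries    n  action  duration
0        3  276   share       477
1        4   54  logout       291
2        5  286  logout       291
3        7  208  logout       291
4        0   97  logout       291
5        8  427  logout       291
6        4  242  logout       291
take 6 rows with largest retries:
   retries    n  action  duration
5        8  427  logout       291
3        7  208  logout       291
2        5  286  logout       291
1        4   54  logout       291
6        4  242  logout       291
0        3  276   share       477
Reading off the sum of column 'n', we get 1493.

1493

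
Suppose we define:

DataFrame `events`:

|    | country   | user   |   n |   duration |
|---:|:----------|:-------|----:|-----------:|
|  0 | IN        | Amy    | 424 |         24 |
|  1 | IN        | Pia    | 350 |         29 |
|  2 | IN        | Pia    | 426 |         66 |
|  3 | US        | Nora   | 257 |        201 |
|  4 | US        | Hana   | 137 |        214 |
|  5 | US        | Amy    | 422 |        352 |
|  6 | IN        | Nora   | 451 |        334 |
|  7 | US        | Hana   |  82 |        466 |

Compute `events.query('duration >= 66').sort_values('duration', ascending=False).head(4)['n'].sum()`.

filter rows where duration >= 66:
  country  user    n  duration
2      IN   Pia  426        66
3      US  Nora  257       201
4      US  Hana  137       214
5      US   Amy  422       352
6      IN  Nora  451       334
7      US  Hana   82       466
sort by duration descending:
  country  user    n  duration
7      US  Hana   82       466
5      US   Amy  422       352
6      IN  Nora  451       334
4      US  Hana  137       214
3      US  Nora  257       201
2      IN   Pia  426        66
take first 4 rows:
  country  user    n  duration
7      US  Hana   82       466
5      US   Amy  422       352
6      IN  Nora  451       334
4      US  Hana  137       214

1092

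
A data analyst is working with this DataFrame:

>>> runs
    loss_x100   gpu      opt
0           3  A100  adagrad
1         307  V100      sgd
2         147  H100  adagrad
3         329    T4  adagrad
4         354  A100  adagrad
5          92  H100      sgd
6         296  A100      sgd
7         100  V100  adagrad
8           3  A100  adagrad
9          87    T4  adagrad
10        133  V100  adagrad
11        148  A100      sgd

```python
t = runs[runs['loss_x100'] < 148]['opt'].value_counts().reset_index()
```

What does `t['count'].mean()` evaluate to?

filter rows where loss_x100 < 148:
    loss_x100   gpu      opt
0           3  A100  adagrad
2         147  H100  adagrad
5          92  H100      sgd
7         100  V100  adagrad
8           3  A100  adagrad
9          87    T4  adagrad
10        133  V100  adagrad
value_counts of opt:
opt
adagrad    6
sgd        1
Name: count, dtype: int64
reset_index():
       opt  count
0  adagrad      6
1      sgd      1

3.5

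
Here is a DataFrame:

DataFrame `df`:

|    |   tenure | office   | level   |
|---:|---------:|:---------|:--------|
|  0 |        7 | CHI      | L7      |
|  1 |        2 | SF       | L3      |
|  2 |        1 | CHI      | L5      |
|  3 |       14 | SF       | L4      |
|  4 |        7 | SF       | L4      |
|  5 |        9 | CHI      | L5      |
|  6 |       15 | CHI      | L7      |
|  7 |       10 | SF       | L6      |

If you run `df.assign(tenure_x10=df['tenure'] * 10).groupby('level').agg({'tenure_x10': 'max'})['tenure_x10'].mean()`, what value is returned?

add column tenure_x10 = df['tenure'] * 10:
   tenure office level  tenure_x10
0       7    CHI    L7          70
1       2     SF    L3          20
2       1    CHI    L5          10
3      14     SF    L4         140
4       7     SF    L4          70
5       9    CHI    L5          90
6      15    CHI    L7         150
7      10     SF    L6         100
group by level, max of tenure_x10:
       tenure_x10
level            
L3             20
L4            140
L5             90
L6            100
L7            150
Finally, mean of column 'tenure_x10' = 100.0.

100.0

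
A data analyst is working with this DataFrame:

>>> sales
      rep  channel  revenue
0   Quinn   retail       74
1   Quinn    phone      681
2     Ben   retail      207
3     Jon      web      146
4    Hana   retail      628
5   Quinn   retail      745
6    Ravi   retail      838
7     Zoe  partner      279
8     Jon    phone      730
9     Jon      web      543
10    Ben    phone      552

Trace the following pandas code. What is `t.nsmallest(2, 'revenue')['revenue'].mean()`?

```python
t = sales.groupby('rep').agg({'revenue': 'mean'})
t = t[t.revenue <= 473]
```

329.25

group by rep, mean of revenue:
       revenue
rep           
Ben      379.5
Hana     628.0
Jon      473.0
Quinn    500.0
Ravi     838.0
Zoe      279.0
filter rows where revenue <= 473:
     revenue
rep         
Ben    379.5
Jon    473.0
Zoe    279.0
take 2 rows with smallest revenue:
     revenue
rep         
Zoe    279.0
Ben    379.5
mean of column 'revenue' → 329.25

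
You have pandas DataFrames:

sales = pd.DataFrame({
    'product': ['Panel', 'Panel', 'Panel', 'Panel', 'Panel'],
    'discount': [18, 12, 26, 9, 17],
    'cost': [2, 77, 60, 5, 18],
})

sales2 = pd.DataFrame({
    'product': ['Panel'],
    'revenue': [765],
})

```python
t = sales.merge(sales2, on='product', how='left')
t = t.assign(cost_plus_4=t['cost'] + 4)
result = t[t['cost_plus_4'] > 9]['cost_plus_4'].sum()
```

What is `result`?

merge on 'product' (how='left') → 5 rows:
  product  discount  cost  revenue
0   Panel        18     2      765
1   Panel        12    77      765
2   Panel        26    60      765
3   Panel         9     5      765
4   Panel        17    18      765
add column cost_plus_4 = t['cost'] + 4:
  product  discount  cost  revenue  cost_plus_4
0   Panel        18     2      765            6
1   Panel        12    77      765           81
2   Panel        26    60      765           64
3   Panel         9     5      765            9
4   Panel        17    18      765           22
filter rows where cost_plus_4 > 9:
  product  discount  cost  revenue  cost_plus_4
1   Panel        12    77      765           81
2   Panel        26    60      765           64
4   Panel        17    18      765           22
Then the sum of column 'cost_plus_4': 167

167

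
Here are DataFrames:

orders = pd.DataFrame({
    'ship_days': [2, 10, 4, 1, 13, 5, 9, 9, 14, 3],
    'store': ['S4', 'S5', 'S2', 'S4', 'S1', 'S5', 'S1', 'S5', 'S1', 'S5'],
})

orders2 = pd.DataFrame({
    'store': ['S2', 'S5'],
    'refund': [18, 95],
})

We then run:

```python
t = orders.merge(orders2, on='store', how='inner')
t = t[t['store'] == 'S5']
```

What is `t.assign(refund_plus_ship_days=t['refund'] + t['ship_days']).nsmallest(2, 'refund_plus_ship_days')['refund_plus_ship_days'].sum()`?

merge on 'store' (how='inner') → 5 rows:
   ship_days store  refund
0         10    S5      95
1          4    S2      18
2          5    S5      95
3          9    S5      95
4          3    S5      95
filter rows where store == 'S5':
   ship_days store  refund
0         10    S5      95
2          5    S5      95
3          9    S5      95
4          3    S5      95
add column refund_plus_ship_days = t['refund'] + t['ship_days']:
   ship_days store  refund  refund_plus_ship_days
0         10    S5      95                    105
2          5    S5      95                    100
3          9    S5      95                    104
4          3    S5      95                     98
take 2 rows with smallest refund_plus_ship_days:
   ship_days store  refund  refund_plus_ship_days
4          3    S5      95                     98
2          5    S5      95                    100
Hence 198.

198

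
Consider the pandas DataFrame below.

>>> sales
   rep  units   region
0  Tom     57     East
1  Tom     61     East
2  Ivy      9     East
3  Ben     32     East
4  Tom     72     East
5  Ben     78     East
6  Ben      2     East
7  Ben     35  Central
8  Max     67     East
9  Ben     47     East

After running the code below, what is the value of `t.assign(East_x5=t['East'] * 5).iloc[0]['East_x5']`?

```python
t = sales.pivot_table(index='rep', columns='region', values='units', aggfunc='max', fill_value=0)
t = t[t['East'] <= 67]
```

pivot: rows=rep, cols=region, max(units):
region  Central  East
rep                  
Ben          35    78
Ivy           0     9
Max           0    67
Tom           0    72
filter rows where East <= 67:
region  Central  East
rep                  
Ivy           0     9
Max           0    67
add column East_x5 = t['East'] * 5:
region  Central  East  East_x5
rep                           
Ivy           0     9       45
Max           0    67      335
Reading off the value at position 0, column 'East_x5', we get 45.

45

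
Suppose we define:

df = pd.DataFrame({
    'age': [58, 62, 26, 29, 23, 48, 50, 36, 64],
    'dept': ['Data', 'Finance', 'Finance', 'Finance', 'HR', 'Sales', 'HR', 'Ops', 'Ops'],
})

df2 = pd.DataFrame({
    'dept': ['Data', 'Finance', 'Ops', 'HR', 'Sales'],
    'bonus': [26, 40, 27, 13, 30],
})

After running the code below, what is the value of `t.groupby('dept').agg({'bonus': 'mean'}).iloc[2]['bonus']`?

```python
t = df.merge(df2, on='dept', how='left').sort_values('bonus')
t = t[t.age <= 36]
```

27.0

merge on 'dept' (how='left') → 9 rows:
   age     dept  bonus
0   58     Data     26
1   62  Finance     40
2   26  Finance     40
3   29  Finance     40
4   23       HR     13
5   48    Sales     30
6   50       HR     13
7   36      Ops     27
8   64      Ops     27
sort by bonus:
   age     dept  bonus
4   23       HR     13
6   50       HR     13
0   58     Data     26
7   36      Ops     27
8   64      Ops     27
5   48    Sales     30
1   62  Finance     40
2   26  Finance     40
3   29  Finance     40
filter rows where age <= 36:
   age     dept  bonus
4   23       HR     13
7   36      Ops     27
2   26  Finance     40
3   29  Finance     40
group by dept, mean of bonus:
         bonus
dept          
Finance   40.0
HR        13.0
Ops       27.0
Then the value at position 2, column 'bonus': 27.0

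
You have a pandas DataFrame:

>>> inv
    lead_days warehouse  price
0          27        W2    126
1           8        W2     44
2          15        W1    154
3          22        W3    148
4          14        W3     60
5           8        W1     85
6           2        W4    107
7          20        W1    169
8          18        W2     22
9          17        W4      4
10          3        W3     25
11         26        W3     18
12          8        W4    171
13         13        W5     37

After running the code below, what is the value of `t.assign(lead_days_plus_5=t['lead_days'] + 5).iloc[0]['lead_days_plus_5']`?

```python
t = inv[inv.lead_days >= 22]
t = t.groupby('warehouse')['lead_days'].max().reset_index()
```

32

filter rows where lead_days >= 22:
    lead_days warehouse  price
0          27        W2    126
3          22        W3    148
11         26        W3     18
group by warehouse, max of lead_days:
warehouse
W2    27
W3    26
Name: lead_days, dtype: int64
reset_index():
  warehouse  lead_days
0        W2         27
1        W3         26
add column lead_days_plus_5 = t['lead_days'] + 5:
  warehouse  lead_days  lead_days_plus_5
0        W2         27                32
1        W3         26                31
Then the value at position 0, column 'lead_days_plus_5': 32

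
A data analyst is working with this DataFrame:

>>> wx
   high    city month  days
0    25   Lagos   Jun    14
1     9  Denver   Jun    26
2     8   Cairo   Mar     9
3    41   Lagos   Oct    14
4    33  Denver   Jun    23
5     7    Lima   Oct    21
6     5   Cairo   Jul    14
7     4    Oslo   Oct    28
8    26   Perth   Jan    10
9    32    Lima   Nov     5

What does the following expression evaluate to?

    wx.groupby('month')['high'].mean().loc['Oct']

17.3333333333

group by month, mean of high:
month
Jan    26.000000
Jul     5.000000
Jun    22.333333
Mar     8.000000
Nov    32.000000
Oct    17.333333
Name: high, dtype: float64
Then the value at index 'Oct': 17.3333333333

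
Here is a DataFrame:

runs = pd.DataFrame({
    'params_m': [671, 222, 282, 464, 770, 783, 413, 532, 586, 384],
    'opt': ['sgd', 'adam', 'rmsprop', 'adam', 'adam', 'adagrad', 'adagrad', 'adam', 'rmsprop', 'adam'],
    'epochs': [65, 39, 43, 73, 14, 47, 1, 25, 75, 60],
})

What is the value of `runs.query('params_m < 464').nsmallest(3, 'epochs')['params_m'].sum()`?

917

filter rows where params_m < 464:
   params_m      opt  epochs
1       222     adam      39
2       282  rmsprop      43
6       413  adagrad       1
9       384     adam      60
take 3 rows with smallest epochs:
   params_m      opt  epochs
6       413  adagrad       1
1       222     adam      39
2       282  rmsprop      43
Finally, sum of column 'params_m' = 917.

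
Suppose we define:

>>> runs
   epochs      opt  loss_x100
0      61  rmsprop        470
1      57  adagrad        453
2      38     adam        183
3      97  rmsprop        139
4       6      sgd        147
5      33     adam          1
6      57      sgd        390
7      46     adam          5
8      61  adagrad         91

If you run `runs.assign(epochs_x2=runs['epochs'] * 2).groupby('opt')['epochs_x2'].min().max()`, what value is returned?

122

add column epochs_x2 = runs['epochs'] * 2:
   epochs      opt  loss_x100  epochs_x2
0      61  rmsprop        470        122
1      57  adagrad        453        114
2      38     adam        183         76
3      97  rmsprop        139        194
4       6      sgd        147         12
5      33     adam          1         66
6      57      sgd        390        114
7      46     adam          5         92
8      61  adagrad         91        122
group by opt, min of epochs_x2:
opt
adagrad    114
adam        66
rmsprop    122
sgd         12
Name: epochs_x2, dtype: int64
The max of the resulting series is 122.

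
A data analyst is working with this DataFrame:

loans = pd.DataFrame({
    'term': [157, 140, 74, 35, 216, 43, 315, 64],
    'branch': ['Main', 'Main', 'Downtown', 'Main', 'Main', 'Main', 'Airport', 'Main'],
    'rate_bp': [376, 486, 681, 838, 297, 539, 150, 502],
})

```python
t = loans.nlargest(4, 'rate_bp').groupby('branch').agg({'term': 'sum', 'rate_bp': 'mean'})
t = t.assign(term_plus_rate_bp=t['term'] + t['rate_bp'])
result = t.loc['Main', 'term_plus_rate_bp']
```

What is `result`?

take 4 rows with largest rate_bp:
   term    branch  rate_bp
3    35      Main      838
2    74  Downtown      681
5    43      Main      539
7    64      Main      502
group by branch: sum(term), mean(rate_bp):
          term     rate_bp
branch                    
Downtown    74  681.000000
Main       142  626.333333
add column term_plus_rate_bp = t['term'] + t['rate_bp']:
          term     rate_bp  term_plus_rate_bp
branch                                       
Downtown    74  681.000000         755.000000
Main       142  626.333333         768.333333
Reading off the value at row 'Main', column 'term_plus_rate_bp', we get 768.333333333.

768.333333333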